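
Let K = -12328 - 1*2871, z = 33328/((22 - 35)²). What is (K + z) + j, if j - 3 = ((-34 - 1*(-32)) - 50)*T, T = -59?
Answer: -2016304/169 ≈ -11931.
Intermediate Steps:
z = 33328/169 (z = 33328/((-13)²) = 33328/169 ≈ 197.21)
K = -15199 (K = -12328 - 2871 = -15199)
j = 3071 (j = 3 + ((-34 - 1*(-32)) - 50)*(-59) = 3 + ((-34 + 32) - 50)*(-59) = 3 + (-2 - 50)*(-59) = 3 - 52*(-59) = 3 + 3068 = 3071)
(K + z) + j = (-15199 + 33328/169) + 3071 = -2535303/169 + 3071 = -2016304/169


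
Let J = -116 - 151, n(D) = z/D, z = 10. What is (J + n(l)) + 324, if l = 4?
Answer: 119/2 ≈ 59.500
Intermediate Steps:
n(D) = 10/D
J = -267
(J + n(l)) + 324 = (-267 + 10/4) + 324 = (-267 + 10*(1/4)) + 324 = (-267 + 5/2) + 324 = -529/2 + 324 = 119/2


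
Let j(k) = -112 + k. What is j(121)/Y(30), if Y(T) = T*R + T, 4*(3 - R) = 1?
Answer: 2/25 ≈ 0.080000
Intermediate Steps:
R = 11/4 (R = 3 - ¼*1 = 3 - ¼ = 11/4 ≈ 2.7500)
Y(T) = 15*T/4 (Y(T) = T*(11/4) + T = 11*T/4 + T = 15*T/4)
j(121)/Y(30) = (-112 + 121)/(((15/4)*30)) = 9/(225/2) = 9*(2/225) = 2/25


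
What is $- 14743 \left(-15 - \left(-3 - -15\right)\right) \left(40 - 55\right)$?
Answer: $-5970915$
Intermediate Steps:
$- 14743 \left(-15 - \left(-3 - -15\right)\right) \left(40 - 55\right) = - 14743 \left(-15 - \left(-3 + 15\right)\right) \left(-15\right) = - 14743 \left(-15 - 12\right) \left(-15\right) = - 14743 \left(\left(-27\right) \left(-15\right)\right) = \left(-14743\right) 405 = -5970915$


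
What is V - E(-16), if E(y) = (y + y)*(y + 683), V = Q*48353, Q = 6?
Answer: 311462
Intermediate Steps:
V = 290118 (V = 6*48353 = 290118)
E(y) = 2*y*(683 + y) (E(y) = (2*y)*(683 + y) = 2*y*(683 + y))
V - E(-16) = 290118 - 2*(-16)*(683 - 16) = 290118 - 2*(-16)*667 = 290118 - 1*(-21344) = 290118 + 21344 = 311462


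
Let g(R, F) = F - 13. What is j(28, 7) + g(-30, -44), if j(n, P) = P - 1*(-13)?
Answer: -37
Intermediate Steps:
g(R, F) = -13 + F
j(n, P) = 13 + P (j(n, P) = P + 13 = 13 + P)
j(28, 7) + g(-30, -44) = (13 + 7) + (-13 - 44) = 20 - 57 = -37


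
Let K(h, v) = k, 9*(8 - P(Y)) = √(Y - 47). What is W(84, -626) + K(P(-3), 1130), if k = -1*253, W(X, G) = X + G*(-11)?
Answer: 6717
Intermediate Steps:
W(X, G) = X - 11*G
k = -253
P(Y) = 8 - √(-47 + Y)/9 (P(Y) = 8 - √(Y - 47)/9 = 8 - √(-47 + Y)/9)
K(h, v) = -253
W(84, -626) + K(P(-3), 1130) = (84 - 11*(-626)) - 253 = (84 + 6886) - 253 = 6970 - 253 = 6717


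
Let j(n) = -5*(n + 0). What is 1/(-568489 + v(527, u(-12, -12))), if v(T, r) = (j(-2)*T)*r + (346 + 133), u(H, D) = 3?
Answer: -1/552200 ≈ -1.8109e-6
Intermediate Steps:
j(n) = -5*n
v(T, r) = 479 + 10*T*r (v(T, r) = ((-5*(-2))*T)*r + (346 + 133) = (10*T)*r + 479 = 10*T*r + 479 = 479 + 10*T*r)
1/(-568489 + v(527, u(-12, -12))) = 1/(-568489 + (479 + 10*527*3)) = 1/(-568489 + (479 + 15810)) = 1/(-568489 + 16289) = 1/(-552200) = -1/552200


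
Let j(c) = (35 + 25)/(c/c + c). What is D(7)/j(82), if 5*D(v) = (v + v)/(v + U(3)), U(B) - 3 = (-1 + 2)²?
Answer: 581/1650 ≈ 0.35212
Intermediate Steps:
j(c) = 60/(1 + c)
U(B) = 4 (U(B) = 3 + (-1 + 2)² = 3 + 1² = 3 + 1 = 4)
D(v) = 2*v/(5*(4 + v)) (D(v) = ((v + v)/(v + 4))/5 = ((2*v)/(4 + v))/5 = (2*v/(4 + v))/5 = 2*v/(5*(4 + v)))
D(7)/j(82) = ((⅖)*7/(4 + 7))/((60/(1 + 82))) = ((⅖)*7/11)/((60/83)) = ((⅖)*7*(1/11))/((60*(1/83))) = 14/(55*(60/83)) = (14/55)*(83/60) = 581/1650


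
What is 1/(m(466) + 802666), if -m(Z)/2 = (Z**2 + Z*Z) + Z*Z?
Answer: -1/500270 ≈ -1.9989e-6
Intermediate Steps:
m(Z) = -6*Z**2 (m(Z) = -2*((Z**2 + Z*Z) + Z*Z) = -2*((Z**2 + Z**2) + Z**2) = -2*(2*Z**2 + Z**2) = -6*Z**2)
1/(m(466) + 802666) = 1/(-6*466**2 + 802666) = 1/(-6*217156 + 802666) = 1/(-1302936 + 802666) = 1/(-500270) = -1/500270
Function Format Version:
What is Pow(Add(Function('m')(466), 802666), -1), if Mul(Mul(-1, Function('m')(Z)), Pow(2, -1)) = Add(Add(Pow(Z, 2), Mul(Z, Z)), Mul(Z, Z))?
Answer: Rational(-1, 500270) ≈ -1.9989e-6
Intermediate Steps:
Function('m')(Z) = Mul(-6, Pow(Z, 2)) (Function('m')(Z) = Mul(-2, Add(Add(Pow(Z, 2), Mul(Z, Z)), Mul(Z, Z))) = Mul(-2, Add(Add(Pow(Z, 2), Pow(Z, 2)), Pow(Z, 2))) = Mul(-2, Add(Mul(2, Pow(Z, 2)), Pow(Z, 2))) = Mul(-2, Mul(3, Pow(Z, 2))) = Mul(-6, Pow(Z, 2)))
Pow(Add(Function('m')(466), 802666), -1) = Pow(Add(Mul(-6, Pow(466, 2)), 802666), -1) = Pow(Add(Mul(-6, 217156), 802666), -1) = Pow(Add(-1302936, 802666), -1) = Pow(-500270, -1) = Rational(-1, 500270)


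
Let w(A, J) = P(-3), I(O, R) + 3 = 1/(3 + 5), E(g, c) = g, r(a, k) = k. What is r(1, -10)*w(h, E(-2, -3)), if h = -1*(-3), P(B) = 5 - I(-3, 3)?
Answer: -315/4 ≈ -78.750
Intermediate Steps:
I(O, R) = -23/8 (I(O, R) = -3 + 1/(3 + 5) = -3 + 1/8 = -3 + ⅛ = -23/8)
P(B) = 63/8 (P(B) = 5 - 1*(-23/8) = 5 + 23/8 = 63/8)
h = 3
w(A, J) = 63/8
r(1, -10)*w(h, E(-2, -3)) = -10*63/8 = -315/4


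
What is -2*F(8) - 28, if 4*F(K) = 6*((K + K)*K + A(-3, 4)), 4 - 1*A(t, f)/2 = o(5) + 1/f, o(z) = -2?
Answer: -893/2 ≈ -446.50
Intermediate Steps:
A(t, f) = 12 - 2/f (A(t, f) = 8 - 2*(-2 + 1/f) = 8 + (4 - 2/f) = 12 - 2/f)
F(K) = 69/4 + 3*K² (F(K) = (6*((K + K)*K + (12 - 2/4)))/4 = (6*((2*K)*K + (12 - 2*¼)))/4 = (6*(2*K² + (12 - ½)))/4 = (6*(2*K² + 23/2))/4 = (6*(23/2 + 2*K²))/4 = (69 + 12*K²)/4 = 69/4 + 3*K²)
-2*F(8) - 28 = -2*(69/4 + 3*8²) - 28 = -2*(69/4 + 3*64) - 28 = -2*(69/4 + 192) - 28 = -2*837/4 - 28 = -837/2 - 28 = -893/2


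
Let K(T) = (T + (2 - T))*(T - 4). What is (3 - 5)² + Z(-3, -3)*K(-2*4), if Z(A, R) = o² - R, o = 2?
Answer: -164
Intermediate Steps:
K(T) = -8 + 2*T (K(T) = 2*(-4 + T) = -8 + 2*T)
Z(A, R) = 4 - R (Z(A, R) = 2² - R = 4 - R)
(3 - 5)² + Z(-3, -3)*K(-2*4) = (3 - 5)² + (4 - 1*(-3))*(-8 + 2*(-2*4)) = (-2)² + (4 + 3)*(-8 + 2*(-8)) = 4 + 7*(-8 - 16) = 4 + 7*(-24) = 4 - 168 = -164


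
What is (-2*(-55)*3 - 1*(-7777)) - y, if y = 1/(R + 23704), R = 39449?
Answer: 511981370/63153 ≈ 8107.0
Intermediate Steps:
y = 1/63153 (y = 1/(39449 + 23704) = 1/63153 ≈ 1.5835e-5)
(-2*(-55)*3 - 1*(-7777)) - y = (-2*(-55)*3 - 1*(-7777)) - 1*1/63153 = (110*3 + 7777) - 1/63153 = (330 + 7777) - 1/63153 = 8107 - 1/63153 = 511981370/63153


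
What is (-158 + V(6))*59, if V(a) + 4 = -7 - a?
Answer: -10325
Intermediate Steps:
V(a) = -11 - a (V(a) = -4 + (-7 - a) = -11 - a)
(-158 + V(6))*59 = (-158 + (-11 - 1*6))*59 = (-158 + (-11 - 6))*59 = (-158 - 17)*59 = -175*59 = -10325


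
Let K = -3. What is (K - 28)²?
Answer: 961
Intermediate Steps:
(K - 28)² = (-3 - 28)² = (-31)² = 961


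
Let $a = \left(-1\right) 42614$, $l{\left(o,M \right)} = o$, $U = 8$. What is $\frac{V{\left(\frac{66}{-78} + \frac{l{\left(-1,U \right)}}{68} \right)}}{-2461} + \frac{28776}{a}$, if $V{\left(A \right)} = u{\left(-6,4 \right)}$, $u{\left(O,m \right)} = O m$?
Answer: $- \frac{3172500}{4766957} \approx -0.66552$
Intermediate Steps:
$V{\left(A \right)} = -24$ ($V{\left(A \right)} = \left(-6\right) 4 = -24$)
$a = -42614$
$\frac{V{\left(\frac{66}{-78} + \frac{l{\left(-1,U \right)}}{68} \right)}}{-2461} + \frac{28776}{a} = - \frac{24}{-2461} + \frac{28776}{-42614} = \left(-24\right) \left(- \frac{1}{2461}\right) + 28776 \left(- \frac{1}{42614}\right) = \frac{24}{2461} - \frac{1308}{1937} = - \frac{3172500}{4766957}$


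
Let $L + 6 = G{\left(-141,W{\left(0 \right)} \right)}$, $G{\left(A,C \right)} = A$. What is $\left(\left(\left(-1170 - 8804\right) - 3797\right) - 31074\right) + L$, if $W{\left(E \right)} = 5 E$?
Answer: $-44992$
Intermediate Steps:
$L = -147$ ($L = -6 - 141 = -147$)
$\left(\left(\left(-1170 - 8804\right) - 3797\right) - 31074\right) + L = \left(\left(\left(-1170 - 8804\right) - 3797\right) - 31074\right) - 147 = \left(\left(-9974 - 3797\right) - 31074\right) - 147 = \left(-13771 - 31074\right) - 147 = -44845 - 147 = -44992$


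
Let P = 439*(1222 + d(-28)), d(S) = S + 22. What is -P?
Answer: -533824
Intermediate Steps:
d(S) = 22 + S
P = 533824 (P = 439*(1222 + (22 - 28)) = 439*(1222 - 6) = 439*1216 = 533824)
-P = -1*533824 = -533824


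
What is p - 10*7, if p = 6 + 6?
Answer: -58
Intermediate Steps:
p = 12
p - 10*7 = 12 - 10*7 = 12 - 70 = -58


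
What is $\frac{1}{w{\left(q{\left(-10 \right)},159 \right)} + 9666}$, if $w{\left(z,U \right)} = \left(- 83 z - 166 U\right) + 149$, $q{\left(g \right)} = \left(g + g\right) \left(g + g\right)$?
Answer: $- \frac{1}{49779} \approx -2.0089 \cdot 10^{-5}$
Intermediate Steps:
$q{\left(g \right)} = 4 g^{2}$ ($q{\left(g \right)} = 2 g 2 g = 4 g^{2}$)
$w{\left(z,U \right)} = 149 - 166 U - 83 z$ ($w{\left(z,U \right)} = \left(- 166 U - 83 z\right) + 149 = 149 - 166 U - 83 z$)
$\frac{1}{w{\left(q{\left(-10 \right)},159 \right)} + 9666} = \frac{1}{\left(149 - 26394 - 83 \cdot 4 \left(-10\right)^{2}\right) + 9666} = \frac{1}{\left(149 - 26394 - 83 \cdot 4 \cdot 100\right) + 9666} = \frac{1}{\left(149 - 26394 - 33200\right) + 9666} = \frac{1}{-59445 + 9666} = \frac{1}{-49779} = - \frac{1}{49779}$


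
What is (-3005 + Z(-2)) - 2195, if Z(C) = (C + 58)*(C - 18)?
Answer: -6320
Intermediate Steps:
Z(C) = (-18 + C)*(58 + C) (Z(C) = (58 + C)*(-18 + C) = (-18 + C)*(58 + C))
(-3005 + Z(-2)) - 2195 = (-3005 + (-1044 + (-2)**2 + 40*(-2))) - 2195 = (-3005 + (-1044 + 4 - 80)) - 2195 = (-3005 - 1120) - 2195 = -4125 - 2195 = -6320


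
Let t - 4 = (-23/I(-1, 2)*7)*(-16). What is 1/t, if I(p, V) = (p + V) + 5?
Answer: 3/1300 ≈ 0.0023077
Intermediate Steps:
I(p, V) = 5 + V + p (I(p, V) = (V + p) + 5 = 5 + V + p)
t = 1300/3 (t = 4 + (-23/(5 + 2 - 1)*7)*(-16) = 4 + (-23/6*7)*(-16) = 4 + (-23*1/6*7)*(-16) = 4 - 23/6*7*(-16) = 4 - 161/6*(-16) = 4 + 1288/3 = 1300/3 ≈ 433.33)
1/t = 1/(1300/3) = 3/1300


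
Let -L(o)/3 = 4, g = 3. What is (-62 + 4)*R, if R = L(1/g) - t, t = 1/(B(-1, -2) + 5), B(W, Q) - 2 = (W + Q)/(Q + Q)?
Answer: 21808/31 ≈ 703.48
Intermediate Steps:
B(W, Q) = 2 + (Q + W)/(2*Q) (B(W, Q) = 2 + (W + Q)/(Q + Q) = 2 + (Q + W)/((2*Q)) = 2 + (Q + W)*(1/(2*Q)) = 2 + (Q + W)/(2*Q))
L(o) = -12 (L(o) = -3*4 = -12)
t = 4/31 (t = 1/((½)*(-1 + 5*(-2))/(-2) + 5) = 1/((½)*(-½)*(-1 - 10) + 5) = 1/((½)*(-½)*(-11) + 5) = 1/(11/4 + 5) = 1/(31/4) = 4/31 ≈ 0.12903)
R = -376/31 (R = -12 - 1*4/31 = -12 - 4/31 = -376/31 ≈ -12.129)
(-62 + 4)*R = (-62 + 4)*(-376/31) = -58*(-376/31) = 21808/31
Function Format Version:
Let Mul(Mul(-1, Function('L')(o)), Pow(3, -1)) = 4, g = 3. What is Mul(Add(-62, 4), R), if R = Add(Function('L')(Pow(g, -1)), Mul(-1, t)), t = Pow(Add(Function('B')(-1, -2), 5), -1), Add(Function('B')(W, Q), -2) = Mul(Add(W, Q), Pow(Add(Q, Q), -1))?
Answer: Rational(21808, 31) ≈ 703.48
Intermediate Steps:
Function('B')(W, Q) = Add(2, Mul(Rational(1, 2), Pow(Q, -1), Add(Q, W))) (Function('B')(W, Q) = Add(2, Mul(Add(W, Q), Pow(Add(Q, Q), -1))) = Add(2, Mul(Add(Q, W), Pow(Mul(2, Q), -1))) = Add(2, Mul(Add(Q, W), Mul(Rational(1, 2), Pow(Q, -1)))) = Add(2, Mul(Rational(1, 2), Pow(Q, -1), Add(Q, W))))
Function('L')(o) = -12 (Function('L')(o) = Mul(-3, 4) = -12)
t = Rational(4, 31) (t = Pow(Add(Mul(Rational(1, 2), Pow(-2, -1), Add(-1, Mul(5, -2))), 5), -1) = Pow(Add(Mul(Rational(1, 2), Rational(-1, 2), Add(-1, -10)), 5), -1) = Pow(Add(Mul(Rational(1, 2), Rational(-1, 2), -11), 5), -1) = Pow(Add(Rational(11, 4), 5), -1) = Pow(Rational(31, 4), -1) = Rational(4, 31) ≈ 0.12903)
R = Rational(-376, 31) (R = Add(-12, Mul(-1, Rational(4, 31))) = Add(-12, Rational(-4, 31)) = Rational(-376, 31) ≈ -12.129)
Mul(Add(-62, 4), R) = Mul(Add(-62, 4), Rational(-376, 31)) = Mul(-58, Rational(-376, 31)) = Rational(21808, 31)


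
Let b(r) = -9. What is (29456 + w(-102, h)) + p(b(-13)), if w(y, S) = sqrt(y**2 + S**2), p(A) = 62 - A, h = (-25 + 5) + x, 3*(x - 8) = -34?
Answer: 29527 + 2*sqrt(24634)/3 ≈ 29632.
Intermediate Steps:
x = -10/3 (x = 8 + (1/3)*(-34) = 8 - 34/3 = -10/3 ≈ -3.3333)
h = -70/3 (h = (-25 + 5) - 10/3 = -20 - 10/3 = -70/3 ≈ -23.333)
w(y, S) = sqrt(S**2 + y**2)
(29456 + w(-102, h)) + p(b(-13)) = (29456 + sqrt((-70/3)**2 + (-102)**2)) + (62 - 1*(-9)) = (29456 + sqrt(4900/9 + 10404)) + (62 + 9) = (29456 + sqrt(98536/9)) + 71 = (29456 + 2*sqrt(24634)/3) + 71 = 29527 + 2*sqrt(24634)/3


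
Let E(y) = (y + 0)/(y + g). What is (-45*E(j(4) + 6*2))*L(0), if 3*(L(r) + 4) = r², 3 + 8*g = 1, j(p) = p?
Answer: 1280/7 ≈ 182.86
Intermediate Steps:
g = -¼ (g = -3/8 + (⅛)*1 = -3/8 + ⅛ = -¼ ≈ -0.25000)
L(r) = -4 + r²/3
E(y) = y/(-¼ + y) (E(y) = (y + 0)/(y - ¼) = y/(-¼ + y))
(-45*E(j(4) + 6*2))*L(0) = (-180*(4 + 6*2)/(-1 + 4*(4 + 6*2)))*(-4 + (⅓)*0²) = (-180*(4 + 12)/(-1 + 4*(4 + 12)))*(-4 + (⅓)*0) = (-180*16/(-1 + 4*16))*(-4 + 0) = -180*16/(-1 + 64)*(-4) = -180*16/63*(-4) = -45*64/63*(-4) = -320/7*(-4) = 1280/7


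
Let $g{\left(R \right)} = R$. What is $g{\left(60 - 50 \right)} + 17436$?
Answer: $17446$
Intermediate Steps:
$g{\left(60 - 50 \right)} + 17436 = \left(60 - 50\right) + 17436 = 10 + 17436 = 17446$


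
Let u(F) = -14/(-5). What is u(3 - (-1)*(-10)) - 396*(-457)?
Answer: 904874/5 ≈ 1.8097e+5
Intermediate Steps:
u(F) = 14/5 (u(F) = -14*(-1/5) = 14/5)
u(3 - (-1)*(-10)) - 396*(-457) = 14/5 - 396*(-457) = 14/5 + 180972 = 904874/5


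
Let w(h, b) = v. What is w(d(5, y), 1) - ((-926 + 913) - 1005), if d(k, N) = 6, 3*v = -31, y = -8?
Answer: 3023/3 ≈ 1007.7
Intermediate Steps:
v = -31/3 (v = (1/3)*(-31) = -31/3 ≈ -10.333)
w(h, b) = -31/3
w(d(5, y), 1) - ((-926 + 913) - 1005) = -31/3 - ((-926 + 913) - 1005) = -31/3 - (-13 - 1005) = -31/3 - 1*(-1018) = -31/3 + 1018 = 3023/3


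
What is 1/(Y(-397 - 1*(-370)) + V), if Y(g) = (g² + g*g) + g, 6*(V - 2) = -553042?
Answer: -3/272222 ≈ -1.1020e-5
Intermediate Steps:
V = -276515/3 (V = 2 + (⅙)*(-553042) = 2 - 276521/3 = -276515/3 ≈ -92172.)
Y(g) = g + 2*g² (Y(g) = (g² + g²) + g = 2*g² + g = g + 2*g²)
1/(Y(-397 - 1*(-370)) + V) = 1/((-397 - 1*(-370))*(1 + 2*(-397 - 1*(-370))) - 276515/3) = 1/((-397 + 370)*(1 + 2*(-397 + 370)) - 276515/3) = 1/(-27*(1 + 2*(-27)) - 276515/3) = 1/(-27*(1 - 54) - 276515/3) = 1/(-27*(-53) - 276515/3) = 1/(1431 - 276515/3) = 1/(-272222/3) = -3/272222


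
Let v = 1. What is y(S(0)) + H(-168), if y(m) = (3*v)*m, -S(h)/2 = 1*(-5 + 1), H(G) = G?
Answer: -144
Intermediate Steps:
S(h) = 8 (S(h) = -2*(-5 + 1) = -2*(-4) = 8)
y(m) = 3*m (y(m) = (3*1)*m = 3*m)
y(S(0)) + H(-168) = 3*8 - 168 = 24 - 168 = -144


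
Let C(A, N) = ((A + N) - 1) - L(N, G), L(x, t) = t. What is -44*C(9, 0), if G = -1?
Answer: -396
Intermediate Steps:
C(A, N) = A + N (C(A, N) = ((A + N) - 1) - 1*(-1) = (-1 + A + N) + 1 = A + N)
-44*C(9, 0) = -44*(9 + 0) = -44*9 = -396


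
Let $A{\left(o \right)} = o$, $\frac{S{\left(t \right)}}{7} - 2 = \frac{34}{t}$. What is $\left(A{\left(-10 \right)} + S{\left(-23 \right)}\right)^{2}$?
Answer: $\frac{21316}{529} \approx 40.295$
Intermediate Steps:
$S{\left(t \right)} = 14 + \frac{238}{t}$ ($S{\left(t \right)} = 14 + 7 \frac{34}{t} = 14 + \frac{238}{t}$)
$\left(A{\left(-10 \right)} + S{\left(-23 \right)}\right)^{2} = \left(-10 + \left(14 + \frac{238}{-23}\right)\right)^{2} = \left(-10 + \left(14 + 238 \left(- \frac{1}{23}\right)\right)\right)^{2} = \left(-10 + \left(14 - \frac{238}{23}\right)\right)^{2} = \left(-10 + \frac{84}{23}\right)^{2} = \left(- \frac{146}{23}\right)^{2} = \frac{21316}{529}$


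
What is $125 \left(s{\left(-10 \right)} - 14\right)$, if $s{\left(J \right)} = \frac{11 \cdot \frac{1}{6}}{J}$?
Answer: $- \frac{21275}{12} \approx -1772.9$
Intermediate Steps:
$s{\left(J \right)} = \frac{11}{6 J}$ ($s{\left(J \right)} = \frac{11 \cdot \frac{1}{6}}{J} = \frac{11}{6 J}$)
$125 \left(s{\left(-10 \right)} - 14\right) = 125 \left(\frac{11}{6 \left(-10\right)} - 14\right) = 125 \left(\frac{11}{6} \left(- \frac{1}{10}\right) - 14\right) = 125 \left(- \frac{11}{60} - 14\right) = 125 \left(- \frac{851}{60}\right) = - \frac{21275}{12}$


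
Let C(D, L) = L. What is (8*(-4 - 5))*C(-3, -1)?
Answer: 72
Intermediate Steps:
(8*(-4 - 5))*C(-3, -1) = (8*(-4 - 5))*(-1) = (8*(-9))*(-1) = -72*(-1) = 72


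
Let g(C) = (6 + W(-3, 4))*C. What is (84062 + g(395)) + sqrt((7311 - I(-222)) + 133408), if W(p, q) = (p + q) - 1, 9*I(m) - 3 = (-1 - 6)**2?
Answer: 86432 + sqrt(1266419)/3 ≈ 86807.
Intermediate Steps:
I(m) = 52/9 (I(m) = 1/3 + (-1 - 6)**2/9 = 1/3 + (1/9)*(-7)**2 = 1/3 + (1/9)*49 = 1/3 + 49/9 = 52/9)
W(p, q) = -1 + p + q
g(C) = 6*C (g(C) = (6 + (-1 - 3 + 4))*C = (6 + 0)*C = 6*C)
(84062 + g(395)) + sqrt((7311 - I(-222)) + 133408) = (84062 + 6*395) + sqrt((7311 - 1*52/9) + 133408) = (84062 + 2370) + sqrt((7311 - 52/9) + 133408) = 86432 + sqrt(65747/9 + 133408) = 86432 + sqrt(1266419/9) = 86432 + sqrt(1266419)/3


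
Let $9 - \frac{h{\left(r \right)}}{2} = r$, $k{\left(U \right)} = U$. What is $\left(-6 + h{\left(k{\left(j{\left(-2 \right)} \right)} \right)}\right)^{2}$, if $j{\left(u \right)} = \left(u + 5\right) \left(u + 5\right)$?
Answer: $36$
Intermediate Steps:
$j{\left(u \right)} = \left(5 + u\right)^{2}$ ($j{\left(u \right)} = \left(5 + u\right) \left(5 + u\right) = \left(5 + u\right)^{2}$)
$h{\left(r \right)} = 18 - 2 r$
$\left(-6 + h{\left(k{\left(j{\left(-2 \right)} \right)} \right)}\right)^{2} = \left(-6 + \left(18 - 2 \left(5 - 2\right)^{2}\right)\right)^{2} = \left(-6 + \left(18 - 2 \cdot 3^{2}\right)\right)^{2} = \left(-6 + \left(18 - 18\right)\right)^{2} = \left(-6 + 0\right)^{2} = \left(-6\right)^{2} = 36$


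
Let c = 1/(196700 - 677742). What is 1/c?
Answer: -481042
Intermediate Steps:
c = -1/481042 (c = 1/(-481042) = -1/481042 ≈ -2.0788e-6)
1/c = 1/(-1/481042) = -481042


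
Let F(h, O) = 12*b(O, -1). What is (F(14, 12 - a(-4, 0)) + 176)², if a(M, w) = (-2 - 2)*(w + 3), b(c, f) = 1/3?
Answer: 32400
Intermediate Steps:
b(c, f) = ⅓
a(M, w) = -12 - 4*w (a(M, w) = -4*(3 + w) = -12 - 4*w)
F(h, O) = 4 (F(h, O) = 12*(⅓) = 4)
(F(14, 12 - a(-4, 0)) + 176)² = (4 + 176)² = 180² = 32400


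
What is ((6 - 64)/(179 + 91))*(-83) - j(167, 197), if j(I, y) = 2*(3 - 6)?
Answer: 3217/135 ≈ 23.830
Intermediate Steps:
j(I, y) = -6 (j(I, y) = 2*(-3) = -6)
((6 - 64)/(179 + 91))*(-83) - j(167, 197) = ((6 - 64)/(179 + 91))*(-83) - 1*(-6) = -58/270*(-83) + 6 = -58*1/270*(-83) + 6 = -29/135*(-83) + 6 = 2407/135 + 6 = 3217/135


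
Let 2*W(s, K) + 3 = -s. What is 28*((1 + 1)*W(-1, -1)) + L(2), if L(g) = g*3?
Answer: -50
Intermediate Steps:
W(s, K) = -3/2 - s/2 (W(s, K) = -3/2 + (-s)/2 = -3/2 - s/2)
L(g) = 3*g
28*((1 + 1)*W(-1, -1)) + L(2) = 28*((1 + 1)*(-3/2 - ½*(-1))) + 3*2 = 28*(2*(-3/2 + ½)) + 6 = 28*(2*(-1)) + 6 = 28*(-2) + 6 = -56 + 6 = -50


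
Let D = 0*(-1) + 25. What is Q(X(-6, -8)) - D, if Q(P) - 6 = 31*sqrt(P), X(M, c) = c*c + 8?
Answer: -19 + 186*sqrt(2) ≈ 244.04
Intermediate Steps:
X(M, c) = 8 + c**2 (X(M, c) = c**2 + 8 = 8 + c**2)
Q(P) = 6 + 31*sqrt(P)
D = 25 (D = 0 + 25 = 25)
Q(X(-6, -8)) - D = (6 + 31*sqrt(8 + (-8)**2)) - 1*25 = (6 + 31*sqrt(8 + 64)) - 25 = (6 + 31*sqrt(72)) - 25 = (6 + 31*(6*sqrt(2))) - 25 = (6 + 186*sqrt(2)) - 25 = -19 + 186*sqrt(2)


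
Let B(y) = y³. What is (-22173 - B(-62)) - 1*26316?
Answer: 189839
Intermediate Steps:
(-22173 - B(-62)) - 1*26316 = (-22173 - 1*(-62)³) - 1*26316 = (-22173 - 1*(-238328)) - 26316 = (-22173 + 238328) - 26316 = 216155 - 26316 = 189839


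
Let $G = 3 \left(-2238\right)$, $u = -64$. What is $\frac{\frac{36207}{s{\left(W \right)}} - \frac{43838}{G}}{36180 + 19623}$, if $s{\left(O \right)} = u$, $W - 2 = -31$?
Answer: $- \frac{120144083}{11989162944} \approx -0.010021$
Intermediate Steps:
$W = -29$ ($W = 2 - 31 = -29$)
$s{\left(O \right)} = -64$
$G = -6714$
$\frac{\frac{36207}{s{\left(W \right)}} - \frac{43838}{G}}{36180 + 19623} = \frac{\frac{36207}{-64} - \frac{43838}{-6714}}{36180 + 19623} = \frac{36207 \left(- \frac{1}{64}\right) - - \frac{21919}{3357}}{55803} = \left(- \frac{36207}{64} + \frac{21919}{3357}\right) \frac{1}{55803} = \left(- \frac{120144083}{214848}\right) \frac{1}{55803} = - \frac{120144083}{11989162944}$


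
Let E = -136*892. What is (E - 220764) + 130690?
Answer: -211386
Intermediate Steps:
E = -121312
(E - 220764) + 130690 = (-121312 - 220764) + 130690 = -342076 + 130690 = -211386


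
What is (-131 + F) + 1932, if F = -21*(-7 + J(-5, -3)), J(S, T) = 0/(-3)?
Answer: 1948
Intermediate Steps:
J(S, T) = 0 (J(S, T) = 0*(-1/3) = 0)
F = 147 (F = -21*(-7 + 0) = -21*(-7) = 147)
(-131 + F) + 1932 = (-131 + 147) + 1932 = 16 + 1932 = 1948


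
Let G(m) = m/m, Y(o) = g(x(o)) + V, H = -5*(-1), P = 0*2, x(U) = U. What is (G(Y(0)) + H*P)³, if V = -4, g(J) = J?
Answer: 1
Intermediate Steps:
P = 0
H = 5
Y(o) = -4 + o (Y(o) = o - 4 = -4 + o)
G(m) = 1
(G(Y(0)) + H*P)³ = (1 + 5*0)³ = (1 + 0)³ = 1³ = 1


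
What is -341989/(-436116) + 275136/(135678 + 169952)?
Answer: 112256654923/66645066540 ≈ 1.6844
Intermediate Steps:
-341989/(-436116) + 275136/(135678 + 169952) = -341989*(-1/436116) + 275136/305630 = 341989/436116 + 275136*(1/305630) = 341989/436116 + 137568/152815 = 112256654923/66645066540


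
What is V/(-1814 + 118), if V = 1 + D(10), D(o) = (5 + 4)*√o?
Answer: -1/1696 - 9*√10/1696 ≈ -0.017371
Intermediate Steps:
D(o) = 9*√o
V = 1 + 9*√10 ≈ 29.461
V/(-1814 + 118) = (1 + 9*√10)/(-1814 + 118) = (1 + 9*√10)/(-1696) = -(1 + 9*√10)/1696 = -1/1696 - 9*√10/1696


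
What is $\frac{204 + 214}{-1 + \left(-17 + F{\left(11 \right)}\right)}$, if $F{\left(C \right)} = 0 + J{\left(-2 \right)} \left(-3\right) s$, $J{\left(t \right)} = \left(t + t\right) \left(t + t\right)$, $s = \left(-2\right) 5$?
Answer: $\frac{19}{21} \approx 0.90476$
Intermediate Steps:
$s = -10$
$J{\left(t \right)} = 4 t^{2}$ ($J{\left(t \right)} = 2 t 2 t = 4 t^{2}$)
$F{\left(C \right)} = 480$ ($F{\left(C \right)} = 0 + 4 \left(-2\right)^{2} \left(-3\right) \left(-10\right) = 0 + 4 \cdot 4 \left(-3\right) \left(-10\right) = 0 + 16 \left(-3\right) \left(-10\right) = 0 - -480 = 0 + 480 = 480$)
$\frac{204 + 214}{-1 + \left(-17 + F{\left(11 \right)}\right)} = \frac{204 + 214}{-1 + \left(-17 + 480\right)} = \frac{418}{-1 + 463} = \frac{418}{462} = 418 \cdot \frac{1}{462} = \frac{19}{21}$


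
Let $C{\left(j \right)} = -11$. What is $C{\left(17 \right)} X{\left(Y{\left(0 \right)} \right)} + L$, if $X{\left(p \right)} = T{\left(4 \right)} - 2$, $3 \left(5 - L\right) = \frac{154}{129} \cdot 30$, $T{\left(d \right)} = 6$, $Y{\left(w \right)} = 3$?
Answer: $- \frac{6571}{129} \approx -50.938$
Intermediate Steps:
$L = - \frac{895}{129}$ ($L = 5 - \frac{\frac{154}{129} \cdot 30}{3} = 5 - \frac{1540}{129} = - \frac{895}{129} \approx -6.938$)
$X{\left(p \right)} = 4$ ($X{\left(p \right)} = 6 - 2 = 4$)
$C{\left(17 \right)} X{\left(Y{\left(0 \right)} \right)} + L = \left(-11\right) 4 - \frac{895}{129} = -44 - \frac{895}{129} = - \frac{6571}{129}$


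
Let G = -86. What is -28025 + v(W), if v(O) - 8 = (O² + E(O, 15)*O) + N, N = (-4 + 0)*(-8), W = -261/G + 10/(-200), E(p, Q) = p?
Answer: -10342263511/369800 ≈ -27967.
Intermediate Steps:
W = 2567/860 (W = -261/(-86) + 10/(-200) = -261*(-1/86) + 10*(-1/200) = 261/86 - 1/20 = 2567/860 ≈ 2.9849)
N = 32 (N = -4*(-8) = 32)
v(O) = 40 + 2*O² (v(O) = 8 + ((O² + O*O) + 32) = 8 + ((O² + O²) + 32) = 8 + (2*O² + 32) = 8 + (32 + 2*O²) = 40 + 2*O²)
-28025 + v(W) = -28025 + (40 + 2*(2567/860)²) = -28025 + (40 + 2*(6589489/739600)) = -28025 + (40 + 6589489/369800) = -28025 + 21381489/369800 = -10342263511/369800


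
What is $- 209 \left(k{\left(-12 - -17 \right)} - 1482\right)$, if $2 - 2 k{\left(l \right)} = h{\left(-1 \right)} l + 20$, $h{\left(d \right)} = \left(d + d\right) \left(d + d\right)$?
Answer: $313709$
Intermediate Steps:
$h{\left(d \right)} = 4 d^{2}$ ($h{\left(d \right)} = 2 d 2 d = 4 d^{2}$)
$k{\left(l \right)} = -9 - 2 l$ ($k{\left(l \right)} = 1 - \frac{4 \left(-1\right)^{2} l + 20}{2} = 1 - \frac{4 \cdot 1 l + 20}{2} = 1 - \frac{4 l + 20}{2} = 1 - \frac{20 + 4 l}{2} = 1 - \left(10 + 2 l\right) = -9 - 2 l$)
$- 209 \left(k{\left(-12 - -17 \right)} - 1482\right) = - 209 \left(\left(-9 - 2 \left(-12 - -17\right)\right) - 1482\right) = - 209 \left(\left(-9 - 2 \left(-12 + 17\right)\right) - 1482\right) = - 209 \left(\left(-9 - 10\right) - 1482\right) = - 209 \left(-19 - 1482\right) = \left(-209\right) \left(-1501\right) = 313709$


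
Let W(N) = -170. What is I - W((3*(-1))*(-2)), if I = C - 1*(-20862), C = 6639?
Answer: 27671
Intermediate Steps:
I = 27501 (I = 6639 - 1*(-20862) = 6639 + 20862 = 27501)
I - W((3*(-1))*(-2)) = 27501 - 1*(-170) = 27501 + 170 = 27671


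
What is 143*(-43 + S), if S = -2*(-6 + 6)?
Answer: -6149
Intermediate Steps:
S = 0 (S = -2*0 = 0)
143*(-43 + S) = 143*(-43 + 0) = 143*(-43) = -6149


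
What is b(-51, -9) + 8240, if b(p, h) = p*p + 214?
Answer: 11055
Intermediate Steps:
b(p, h) = 214 + p² (b(p, h) = p² + 214 = 214 + p²)
b(-51, -9) + 8240 = (214 + (-51)²) + 8240 = (214 + 2601) + 8240 = 2815 + 8240 = 11055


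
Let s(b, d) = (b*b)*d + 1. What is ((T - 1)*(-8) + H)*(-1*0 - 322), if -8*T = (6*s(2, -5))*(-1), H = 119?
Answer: -77602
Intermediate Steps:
s(b, d) = 1 + d*b² (s(b, d) = b²*d + 1 = d*b² + 1 = 1 + d*b²)
T = -57/4 (T = -6*(1 - 5*2²)*(-1)/8 = -6*(1 - 5*4)*(-1)/8 = -6*(1 - 20)*(-1)/8 = -6*(-19)*(-1)/8 = -(-57)*(-1)/4 = -⅛*114 = -57/4 ≈ -14.250)
((T - 1)*(-8) + H)*(-1*0 - 322) = ((-57/4 - 1)*(-8) + 119)*(-1*0 - 322) = (-61/4*(-8) + 119)*(0 - 322) = (122 + 119)*(-322) = 241*(-322) = -77602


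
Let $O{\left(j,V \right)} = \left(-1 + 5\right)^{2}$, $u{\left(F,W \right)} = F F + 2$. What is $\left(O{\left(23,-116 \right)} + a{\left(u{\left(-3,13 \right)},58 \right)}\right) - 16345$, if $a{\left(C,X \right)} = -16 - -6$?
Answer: $-16339$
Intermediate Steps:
$u{\left(F,W \right)} = 2 + F^{2}$ ($u{\left(F,W \right)} = F^{2} + 2 = 2 + F^{2}$)
$a{\left(C,X \right)} = -10$ ($a{\left(C,X \right)} = -16 + 6 = -10$)
$O{\left(j,V \right)} = 16$ ($O{\left(j,V \right)} = 4^{2} = 16$)
$\left(O{\left(23,-116 \right)} + a{\left(u{\left(-3,13 \right)},58 \right)}\right) - 16345 = \left(16 - 10\right) - 16345 = 6 - 16345 = -16339$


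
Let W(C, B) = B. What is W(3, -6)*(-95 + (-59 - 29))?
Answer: 1098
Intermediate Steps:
W(3, -6)*(-95 + (-59 - 29)) = -6*(-95 + (-59 - 29)) = -6*(-95 - 88) = -6*(-183) = 1098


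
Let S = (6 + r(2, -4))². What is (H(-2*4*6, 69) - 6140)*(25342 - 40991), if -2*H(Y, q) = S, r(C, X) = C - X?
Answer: 97211588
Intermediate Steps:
S = 144 (S = (6 + (2 - 1*(-4)))² = (6 + (2 + 4))² = (6 + 6)² = 12² = 144)
H(Y, q) = -72 (H(Y, q) = -½*144 = -72)
(H(-2*4*6, 69) - 6140)*(25342 - 40991) = (-72 - 6140)*(25342 - 40991) = -6212*(-15649) = 97211588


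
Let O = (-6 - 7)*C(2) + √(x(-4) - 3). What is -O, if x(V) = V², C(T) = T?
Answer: 26 - √13 ≈ 22.394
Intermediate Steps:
O = -26 + √13 (O = (-6 - 7)*2 + √((-4)² - 3) = -13*2 + √(16 - 3) = -26 + √13 ≈ -22.394)
-O = -(-26 + √13) = 26 - √13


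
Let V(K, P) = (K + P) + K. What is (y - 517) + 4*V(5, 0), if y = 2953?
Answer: 2476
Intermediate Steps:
V(K, P) = P + 2*K
(y - 517) + 4*V(5, 0) = (2953 - 517) + 4*(0 + 2*5) = 2436 + 4*(0 + 10) = 2436 + 4*10 = 2436 + 40 = 2476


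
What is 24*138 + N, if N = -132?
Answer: 3180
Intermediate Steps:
24*138 + N = 24*138 - 132 = 3312 - 132 = 3180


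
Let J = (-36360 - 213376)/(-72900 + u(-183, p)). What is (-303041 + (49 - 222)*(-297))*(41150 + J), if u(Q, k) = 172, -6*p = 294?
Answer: -94152515689220/9091 ≈ -1.0357e+10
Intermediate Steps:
p = -49 (p = -⅙*294 = -49)
J = 31217/9091 (J = (-36360 - 213376)/(-72900 + 172) = -249736/(-72728) = -249736*(-1/72728) = 31217/9091 ≈ 3.4338)
(-303041 + (49 - 222)*(-297))*(41150 + J) = (-303041 + (49 - 222)*(-297))*(41150 + 31217/9091) = (-303041 - 173*(-297))*(374125867/9091) = (-303041 + 51381)*(374125867/9091) = -251660*374125867/9091 = -94152515689220/9091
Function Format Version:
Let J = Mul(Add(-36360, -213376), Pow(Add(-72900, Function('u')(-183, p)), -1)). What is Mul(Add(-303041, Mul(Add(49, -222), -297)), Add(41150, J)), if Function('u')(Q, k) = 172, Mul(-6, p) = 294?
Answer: Rational(-94152515689220, 9091) ≈ -1.0357e+10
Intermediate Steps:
p = -49 (p = Mul(Rational(-1, 6), 294) = -49)
J = Rational(31217, 9091) (J = Mul(Add(-36360, -213376), Pow(Add(-72900, 172), -1)) = Mul(-249736, Pow(-72728, -1)) = Mul(-249736, Rational(-1, 72728)) = Rational(31217, 9091) ≈ 3.4338)
Mul(Add(-303041, Mul(Add(49, -222), -297)), Add(41150, J)) = Mul(Add(-303041, Mul(Add(49, -222), -297)), Add(41150, Rational(31217, 9091))) = Mul(Add(-303041, Mul(-173, -297)), Rational(374125867, 9091)) = Mul(Add(-303041, 51381), Rational(374125867, 9091)) = Mul(-251660, Rational(374125867, 9091)) = Rational(-94152515689220, 9091)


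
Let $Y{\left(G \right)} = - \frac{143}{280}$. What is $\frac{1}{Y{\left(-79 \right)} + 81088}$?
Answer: $\frac{280}{22704497} \approx 1.2332 \cdot 10^{-5}$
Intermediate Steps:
$Y{\left(G \right)} = - \frac{143}{280}$ ($Y{\left(G \right)} = \left(-143\right) \frac{1}{280} = - \frac{143}{280}$)
$\frac{1}{Y{\left(-79 \right)} + 81088} = \frac{1}{- \frac{143}{280} + 81088} = \frac{1}{\frac{22704497}{280}} = \frac{280}{22704497}$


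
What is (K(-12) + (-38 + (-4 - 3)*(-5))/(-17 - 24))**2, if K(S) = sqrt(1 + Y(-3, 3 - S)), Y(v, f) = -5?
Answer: -6715/1681 + 12*I/41 ≈ -3.9946 + 0.29268*I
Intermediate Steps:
K(S) = 2*I (K(S) = sqrt(1 - 5) = sqrt(-4) = 2*I)
(K(-12) + (-38 + (-4 - 3)*(-5))/(-17 - 24))**2 = (2*I + (-38 + (-4 - 3)*(-5))/(-17 - 24))**2 = (2*I + (-38 - 7*(-5))/(-41))**2 = (2*I + (-38 + 35)*(-1/41))**2 = (2*I - 3*(-1/41))**2 = (2*I + 3/41)**2 = (3/41 + 2*I)**2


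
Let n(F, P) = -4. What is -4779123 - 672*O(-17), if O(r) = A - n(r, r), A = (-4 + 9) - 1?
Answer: -4784499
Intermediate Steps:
A = 4 (A = 5 - 1 = 4)
O(r) = 8 (O(r) = 4 - 1*(-4) = 4 + 4 = 8)
-4779123 - 672*O(-17) = -4779123 - 672*8 = -4779123 - 5376 = -4784499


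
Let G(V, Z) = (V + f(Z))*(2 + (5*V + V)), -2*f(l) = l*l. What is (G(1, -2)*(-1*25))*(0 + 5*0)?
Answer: 0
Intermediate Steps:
f(l) = -l**2/2 (f(l) = -l*l/2 = -l**2/2)
G(V, Z) = (2 + 6*V)*(V - Z**2/2) (G(V, Z) = (V - Z**2/2)*(2 + (5*V + V)) = (V - Z**2/2)*(2 + 6*V) = (2 + 6*V)*(V - Z**2/2))
(G(1, -2)*(-1*25))*(0 + 5*0) = ((-1*(-2)**2 + 2*1 + 6*1**2 - 3*1*(-2)**2)*(-1*25))*(0 + 5*0) = ((-1*4 + 2 + 6*1 - 3*1*4)*(-25))*(0 + 0) = ((-4 + 2 + 6 - 12)*(-25))*0 = -8*(-25)*0 = 200*0 = 0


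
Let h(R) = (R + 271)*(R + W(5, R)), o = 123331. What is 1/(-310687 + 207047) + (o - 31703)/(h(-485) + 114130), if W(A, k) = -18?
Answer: 2374026037/5746112520 ≈ 0.41315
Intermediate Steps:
h(R) = (-18 + R)*(271 + R) (h(R) = (R + 271)*(R - 18) = (271 + R)*(-18 + R) = (-18 + R)*(271 + R))
1/(-310687 + 207047) + (o - 31703)/(h(-485) + 114130) = 1/(-310687 + 207047) + (123331 - 31703)/((-4878 + (-485)**2 + 253*(-485)) + 114130) = 1/(-103640) + 91628/((-4878 + 235225 - 122705) + 114130) = -1/103640 + 91628/(107642 + 114130) = -1/103640 + 91628/221772 = -1/103640 + 91628*(1/221772) = -1/103640 + 22907/55443 = 2374026037/5746112520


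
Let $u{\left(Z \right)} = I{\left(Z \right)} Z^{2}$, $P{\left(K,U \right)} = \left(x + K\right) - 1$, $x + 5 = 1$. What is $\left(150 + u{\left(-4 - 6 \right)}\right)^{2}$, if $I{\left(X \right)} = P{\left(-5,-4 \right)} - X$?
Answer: $22500$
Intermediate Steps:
$x = -4$ ($x = -5 + 1 = -4$)
$P{\left(K,U \right)} = -5 + K$ ($P{\left(K,U \right)} = \left(-4 + K\right) - 1 = -5 + K$)
$I{\left(X \right)} = -10 - X$ ($I{\left(X \right)} = \left(-5 - 5\right) - X = -10 - X$)
$u{\left(Z \right)} = Z^{2} \left(-10 - Z\right)$ ($u{\left(Z \right)} = \left(-10 - Z\right) Z^{2} = Z^{2} \left(-10 - Z\right)$)
$\left(150 + u{\left(-4 - 6 \right)}\right)^{2} = \left(150 + \left(-4 - 6\right)^{2} \left(-10 - \left(-4 - 6\right)\right)\right)^{2} = \left(150 + \left(-10\right)^{2} \left(-10 - -10\right)\right)^{2} = \left(150 + 100 \left(-10 + 10\right)\right)^{2} = \left(150 + 100 \cdot 0\right)^{2} = \left(150 + 0\right)^{2} = 150^{2} = 22500$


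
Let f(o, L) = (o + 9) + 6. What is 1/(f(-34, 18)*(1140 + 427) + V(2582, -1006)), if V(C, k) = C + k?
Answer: -1/28197 ≈ -3.5465e-5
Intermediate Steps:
f(o, L) = 15 + o (f(o, L) = (9 + o) + 6 = 15 + o)
1/(f(-34, 18)*(1140 + 427) + V(2582, -1006)) = 1/((15 - 34)*(1140 + 427) + (2582 - 1006)) = 1/(-19*1567 + 1576) = 1/(-29773 + 1576) = 1/(-28197) = -1/28197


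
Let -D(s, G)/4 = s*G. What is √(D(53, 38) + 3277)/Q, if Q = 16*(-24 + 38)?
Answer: 9*I*√59/224 ≈ 0.30862*I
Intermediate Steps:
D(s, G) = -4*G*s (D(s, G) = -4*s*G = -4*G*s)
Q = 224 (Q = 16*14 = 224)
√(D(53, 38) + 3277)/Q = √(-4*38*53 + 3277)/224 = √(-8056 + 3277)*(1/224) = √(-4779)*(1/224) = (9*I*√59)*(1/224) = 9*I*√59/224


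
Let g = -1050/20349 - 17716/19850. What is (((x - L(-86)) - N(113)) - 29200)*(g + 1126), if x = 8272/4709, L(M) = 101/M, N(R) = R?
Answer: -77275417273206519/2343421525 ≈ -3.2975e+7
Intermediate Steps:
x = 8272/4709 (x = 8272*(1/4709) = 8272/4709 ≈ 1.7566)
g = -9079652/9617325 (g = -1050*1/20349 - 17716*1/19850 = -50/969 - 8858/9925 = -9079652/9617325 ≈ -0.94409)
(((x - L(-86)) - N(113)) - 29200)*(g + 1126) = (((8272/4709 - 101/(-86)) - 1*113) - 29200)*(-9079652/9617325 + 1126) = (((8272/4709 - 101*(-1)/86) - 113) - 29200)*(10820028298/9617325) = (((8272/4709 - 1*(-101/86)) - 113) - 29200)*(10820028298/9617325) = (((8272/4709 + 101/86) - 113) - 29200)*(10820028298/9617325) = ((1187001/404974 - 113) - 29200)*(10820028298/9617325) = (-44575061/404974 - 29200)*(10820028298/9617325) = -11869815861/404974*10820028298/9617325 = -77275417273206519/2343421525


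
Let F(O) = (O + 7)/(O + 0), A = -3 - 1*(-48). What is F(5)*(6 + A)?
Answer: 612/5 ≈ 122.40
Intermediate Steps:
A = 45 (A = -3 + 48 = 45)
F(O) = (7 + O)/O
F(5)*(6 + A) = ((7 + 5)/5)*(6 + 45) = ((⅕)*12)*51 = (12/5)*51 = 612/5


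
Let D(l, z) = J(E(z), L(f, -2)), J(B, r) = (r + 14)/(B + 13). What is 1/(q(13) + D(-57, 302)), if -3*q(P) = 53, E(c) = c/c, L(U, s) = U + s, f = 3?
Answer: -42/697 ≈ -0.060258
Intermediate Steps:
E(c) = 1
J(B, r) = (14 + r)/(13 + B)
D(l, z) = 15/14 (D(l, z) = (14 + (3 - 2))/(13 + 1) = (14 + 1)/14 = (1/14)*15 = 15/14)
q(P) = -53/3 (q(P) = -⅓*53 = -53/3)
1/(q(13) + D(-57, 302)) = 1/(-53/3 + 15/14) = 1/(-697/42) = -42/697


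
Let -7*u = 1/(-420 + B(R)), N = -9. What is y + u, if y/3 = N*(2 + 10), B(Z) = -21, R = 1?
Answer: -1000187/3087 ≈ -324.00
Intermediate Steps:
u = 1/3087 (u = -1/(7*(-420 - 21)) = -⅐/(-441) = -⅐*(-1/441) = 1/3087 ≈ 0.00032394)
y = -324 (y = 3*(-9*(2 + 10)) = 3*(-9*12) = 3*(-108) = -324)
y + u = -324 + 1/3087 = -1000187/3087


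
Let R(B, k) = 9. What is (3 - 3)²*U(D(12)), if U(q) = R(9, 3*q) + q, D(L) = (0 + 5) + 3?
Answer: 0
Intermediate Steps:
D(L) = 8 (D(L) = 5 + 3 = 8)
U(q) = 9 + q
(3 - 3)²*U(D(12)) = (3 - 3)²*(9 + 8) = 0²*17 = 0*17 = 0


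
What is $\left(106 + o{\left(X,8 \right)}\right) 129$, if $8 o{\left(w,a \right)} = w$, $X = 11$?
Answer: $\frac{110811}{8} \approx 13851.0$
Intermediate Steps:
$o{\left(w,a \right)} = \frac{w}{8}$
$\left(106 + o{\left(X,8 \right)}\right) 129 = \left(106 + \frac{1}{8} \cdot 11\right) 129 = \left(106 + \frac{11}{8}\right) 129 = \frac{859}{8} \cdot 129 = \frac{110811}{8}$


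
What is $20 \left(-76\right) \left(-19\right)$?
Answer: $28880$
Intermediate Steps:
$20 \left(-76\right) \left(-19\right) = \left(-1520\right) \left(-19\right) = 28880$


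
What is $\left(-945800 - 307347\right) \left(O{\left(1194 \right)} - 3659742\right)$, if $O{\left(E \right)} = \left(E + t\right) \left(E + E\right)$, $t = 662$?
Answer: $-967913198742$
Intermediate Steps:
$O{\left(E \right)} = 2 E \left(662 + E\right)$ ($O{\left(E \right)} = \left(E + 662\right) \left(E + E\right) = \left(662 + E\right) 2 E = 2 E \left(662 + E\right)$)
$\left(-945800 - 307347\right) \left(O{\left(1194 \right)} - 3659742\right) = \left(-945800 - 307347\right) \left(2 \cdot 1194 \left(662 + 1194\right) - 3659742\right) = - 1253147 \left(2 \cdot 1194 \cdot 1856 - 3659742\right) = - 1253147 \left(4432128 - 3659742\right) = \left(-1253147\right) 772386 = -967913198742$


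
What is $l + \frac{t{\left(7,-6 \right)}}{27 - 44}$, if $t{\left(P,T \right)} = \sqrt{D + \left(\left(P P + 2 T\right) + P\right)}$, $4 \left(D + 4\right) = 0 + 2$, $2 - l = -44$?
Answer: $46 - \frac{9 \sqrt{2}}{34} \approx 45.626$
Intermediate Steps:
$l = 46$ ($l = 2 - -44 = 2 + 44 = 46$)
$D = - \frac{7}{2}$ ($D = -4 + \frac{0 + 2}{4} = -4 + \frac{1}{4} \cdot 2 = -4 + \frac{1}{2} = - \frac{7}{2} \approx -3.5$)
$t{\left(P,T \right)} = \sqrt{- \frac{7}{2} + P + P^{2} + 2 T}$ ($t{\left(P,T \right)} = \sqrt{- \frac{7}{2} + \left(\left(P P + 2 T\right) + P\right)} = \sqrt{- \frac{7}{2} + \left(\left(P^{2} + 2 T\right) + P\right)} = \sqrt{- \frac{7}{2} + \left(P + P^{2} + 2 T\right)} = \sqrt{- \frac{7}{2} + P + P^{2} + 2 T}$)
$l + \frac{t{\left(7,-6 \right)}}{27 - 44} = 46 + \frac{\frac{1}{2} \sqrt{-14 + 4 \cdot 7 + 4 \cdot 7^{2} + 8 \left(-6\right)}}{27 - 44} = 46 + \frac{\frac{1}{2} \sqrt{-14 + 28 + 4 \cdot 49 - 48}}{-17} = 46 - \frac{\frac{1}{2} \sqrt{-14 + 28 + 196 - 48}}{17} = 46 - \frac{\frac{1}{2} \sqrt{162}}{17} = 46 - \frac{\frac{1}{2} \cdot 9 \sqrt{2}}{17} = 46 - \frac{\frac{9}{2} \sqrt{2}}{17} = 46 - \frac{9 \sqrt{2}}{34}$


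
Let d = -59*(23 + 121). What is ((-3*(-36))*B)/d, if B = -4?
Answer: 3/59 ≈ 0.050847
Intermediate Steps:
d = -8496 (d = -59*144 = -8496)
((-3*(-36))*B)/d = (-3*(-36)*(-4))/(-8496) = (108*(-4))*(-1/8496) = -432*(-1/8496) = 3/59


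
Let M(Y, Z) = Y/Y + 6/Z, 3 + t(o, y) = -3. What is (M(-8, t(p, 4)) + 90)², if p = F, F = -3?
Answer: 8100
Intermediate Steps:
p = -3
t(o, y) = -6 (t(o, y) = -3 - 3 = -6)
M(Y, Z) = 1 + 6/Z
(M(-8, t(p, 4)) + 90)² = ((6 - 6)/(-6) + 90)² = (-⅙*0 + 90)² = (0 + 90)² = 90² = 8100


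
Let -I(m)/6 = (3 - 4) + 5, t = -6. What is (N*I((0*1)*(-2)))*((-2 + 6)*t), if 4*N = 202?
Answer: 29088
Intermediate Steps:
N = 101/2 (N = (¼)*202 = 101/2 ≈ 50.500)
I(m) = -24 (I(m) = -6*((3 - 4) + 5) = -6*(-1 + 5) = -6*4 = -24)
(N*I((0*1)*(-2)))*((-2 + 6)*t) = ((101/2)*(-24))*((-2 + 6)*(-6)) = -4848*(-6) = -1212*(-24) = 29088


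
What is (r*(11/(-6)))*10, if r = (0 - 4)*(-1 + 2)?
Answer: 220/3 ≈ 73.333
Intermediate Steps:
r = -4 (r = -4*1 = -4)
(r*(11/(-6)))*10 = -44/(-6)*10 = -44*(-1)/6*10 = -4*(-11/6)*10 = (22/3)*10 = 220/3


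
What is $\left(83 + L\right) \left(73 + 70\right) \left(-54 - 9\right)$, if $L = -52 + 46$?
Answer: $-693693$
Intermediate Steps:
$L = -6$
$\left(83 + L\right) \left(73 + 70\right) \left(-54 - 9\right) = \left(83 - 6\right) \left(73 + 70\right) \left(-54 - 9\right) = 77 \cdot 143 \left(-63\right) = 77 \left(-9009\right) = -693693$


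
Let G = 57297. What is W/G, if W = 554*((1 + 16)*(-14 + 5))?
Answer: -28254/19099 ≈ -1.4793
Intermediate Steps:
W = -84762 (W = 554*(17*(-9)) = 554*(-153) = -84762)
W/G = -84762/57297 = -84762*1/57297 = -28254/19099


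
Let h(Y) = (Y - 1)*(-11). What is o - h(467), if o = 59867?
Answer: 64993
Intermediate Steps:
h(Y) = 11 - 11*Y (h(Y) = (-1 + Y)*(-11) = 11 - 11*Y)
o - h(467) = 59867 - (11 - 11*467) = 59867 - (11 - 5137) = 59867 - 1*(-5126) = 59867 + 5126 = 64993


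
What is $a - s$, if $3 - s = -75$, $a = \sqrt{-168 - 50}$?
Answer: $-78 + i \sqrt{218} \approx -78.0 + 14.765 i$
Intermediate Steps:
$a = i \sqrt{218}$ ($a = \sqrt{-218} = i \sqrt{218} \approx 14.765 i$)
$s = 78$ ($s = 3 - -75 = 3 + 75 = 78$)
$a - s = i \sqrt{218} - 78 = -78 + i \sqrt{218}$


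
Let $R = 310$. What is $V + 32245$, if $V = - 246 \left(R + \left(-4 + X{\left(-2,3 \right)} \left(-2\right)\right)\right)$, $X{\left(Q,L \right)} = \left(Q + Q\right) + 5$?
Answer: $-42539$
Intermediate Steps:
$X{\left(Q,L \right)} = 5 + 2 Q$ ($X{\left(Q,L \right)} = 2 Q + 5 = 5 + 2 Q$)
$V = -74784$ ($V = - 246 \left(310 - \left(4 - \left(5 + 2 \left(-2\right)\right) \left(-2\right)\right)\right) = - 246 \left(310 - \left(4 - \left(5 - 4\right) \left(-2\right)\right)\right) = - 246 \left(310 + \left(-4 + 1 \left(-2\right)\right)\right) = - 246 \left(310 - 6\right) = \left(-246\right) 304 = -74784$)
$V + 32245 = -74784 + 32245 = -42539$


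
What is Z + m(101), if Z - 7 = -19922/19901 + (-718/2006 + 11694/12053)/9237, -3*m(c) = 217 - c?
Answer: -610060547189714/18674757521457 ≈ -32.668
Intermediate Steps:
m(c) = -217/3 + c/3 (m(c) = -(217 - c)/3 = -217/3 + c/3)
Z = 112030076973290/18674757521457 (Z = 7 + (-19922/19901 + (-718/2006 + 11694/12053)/9237) = 7 + (-19922*1/19901 + (-718*1/2006 + 11694*(1/12053))*(1/9237)) = 7 + (-2846/2843 + (-359/1003 + 11694/12053)*(1/9237)) = 7 + (-2846/2843 + (435415/711127)*(1/9237)) = 7 + (-2846/2843 + 435415/6568680099) = 7 - 18693225676909/18674757521457 = 112030076973290/18674757521457 ≈ 5.9990)
Z + m(101) = 112030076973290/18674757521457 + (-217/3 + (⅓)*101) = 112030076973290/18674757521457 + (-217/3 + 101/3) = 112030076973290/18674757521457 - 116/3 = -610060547189714/18674757521457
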